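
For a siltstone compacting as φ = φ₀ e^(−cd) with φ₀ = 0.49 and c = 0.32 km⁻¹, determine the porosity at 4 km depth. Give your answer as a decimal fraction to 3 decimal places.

0.136

φ = φ₀·exp(−c·d) = 0.49 × exp(−0.32 × 4) = 0.49 × exp(−1.28)
  = 0.49 × 0.2780 = 0.1362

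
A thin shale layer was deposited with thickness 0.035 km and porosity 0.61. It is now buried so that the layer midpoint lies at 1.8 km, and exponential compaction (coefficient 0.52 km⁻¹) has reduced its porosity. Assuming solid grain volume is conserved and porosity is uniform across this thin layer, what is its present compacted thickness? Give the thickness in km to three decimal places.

Porosity at 1.8 km: n = 0.61·exp(−0.52×1.8) = 0.2392
Solid-volume conservation: h(1−n) = h₀(1−n₀) ⇒ h = h₀·(1−n₀)/(1−n)
h = 0.035 × (1 − 0.61)/(1 − 0.2392) = 0.035 × 0.5126 = 0.0179 km

0.018 km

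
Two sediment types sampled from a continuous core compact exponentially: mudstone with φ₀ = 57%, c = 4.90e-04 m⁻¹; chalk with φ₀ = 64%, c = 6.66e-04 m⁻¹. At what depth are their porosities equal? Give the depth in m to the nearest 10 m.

660 m

Working in km (1 km = 1000 m; c in km⁻¹ = c in m⁻¹ × 1000):
Set φ₀ₐ e^(−cₐz) = φ₀ᵦ e^(−cᵦz) ⇒ ln(φ₀ₐ/φ₀ᵦ) = (cₐ − cᵦ)·z
z = ln(0.57/0.64) / (0.49 − 0.666) = -0.1158 / -0.176 = 0.658 km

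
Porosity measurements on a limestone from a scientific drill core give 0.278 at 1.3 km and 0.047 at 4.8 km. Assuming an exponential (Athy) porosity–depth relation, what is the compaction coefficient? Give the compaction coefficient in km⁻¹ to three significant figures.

0.508 km⁻¹

Athy: phi(z) = phi₀ e^(−kz) ⇒ phi₁/phi₂ = e^{k(z₂−z₁)} ⇒ k = ln(phi₁/phi₂)/(z₂−z₁)
k = ln(0.278/0.047) / (4.8 − 1.3) = ln(5.915) / 3.5 = 1.7775 / 3.5 = 0.5078 km⁻¹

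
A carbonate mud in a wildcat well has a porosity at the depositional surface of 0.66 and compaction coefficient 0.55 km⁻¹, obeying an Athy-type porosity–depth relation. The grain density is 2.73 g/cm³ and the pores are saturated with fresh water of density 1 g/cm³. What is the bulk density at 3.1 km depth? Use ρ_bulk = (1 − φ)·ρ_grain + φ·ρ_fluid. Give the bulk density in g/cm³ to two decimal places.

Porosity at depth: n = 0.66·exp(−0.55×3.1) = 0.66×0.1818 = 0.1200
Bulk density: ρ_b = (1−n)ρ_g + n·ρ_f = 0.8800×2.73 + 0.1200×1
       = 2.402 + 0.120 = 2.522 g/cm³

2.52 g/cm³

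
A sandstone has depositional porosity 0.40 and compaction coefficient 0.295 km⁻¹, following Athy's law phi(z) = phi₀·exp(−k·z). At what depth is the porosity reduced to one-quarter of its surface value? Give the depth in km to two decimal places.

4.70 km

phi/phi₀ = 1/4 ⇒ exp(−k·z) = 1/4 ⇒ z = ln(4) / k
z = 1.3863 / 0.295 = 4.699 km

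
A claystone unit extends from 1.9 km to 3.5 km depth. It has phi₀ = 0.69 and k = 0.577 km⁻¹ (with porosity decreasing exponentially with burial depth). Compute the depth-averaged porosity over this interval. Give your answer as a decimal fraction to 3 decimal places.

⟨phi⟩ = (1/(z₂−z₁)) ∫ phi₀ e^(−kz) dz = phi₀·(e^(−k·z₁) − e^(−k·z₂)) / (k·(z₂−z₁))
e^(−0.577×1.9) = 0.3341; e^(−0.577×3.5) = 0.1327
⟨phi⟩ = 0.69 × (0.3341 − 0.1327) / (0.577 × 1.6) = 0.69 × 0.2181 = 0.1505

0.151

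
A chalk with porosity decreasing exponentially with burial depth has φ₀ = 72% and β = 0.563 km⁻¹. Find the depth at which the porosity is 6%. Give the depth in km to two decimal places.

4.41 km

Invert Athy's law: z = ln(φ₀/φ) / β
z = ln(0.72/0.06) / 0.563 = ln(12) / 0.563 = 2.4849 / 0.563 = 4.414 km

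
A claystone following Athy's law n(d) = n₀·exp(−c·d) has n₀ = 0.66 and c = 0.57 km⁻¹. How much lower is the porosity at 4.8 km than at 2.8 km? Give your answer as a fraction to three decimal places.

n(2.8) = 0.66·e^(−0.57×2.8) = 0.1338
n(4.8) = 0.66·e^(−0.57×4.8) = 0.0428
Δn = 0.1338 − 0.0428 = 0.0910

0.091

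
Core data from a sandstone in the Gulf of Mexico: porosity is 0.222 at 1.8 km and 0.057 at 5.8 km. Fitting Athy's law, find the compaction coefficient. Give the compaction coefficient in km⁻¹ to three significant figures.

0.340 km⁻¹

Athy: phi(z) = phi₀ e^(−kz) ⇒ phi₁/phi₂ = e^{k(z₂−z₁)} ⇒ k = ln(phi₁/phi₂)/(z₂−z₁)
k = ln(0.222/0.057) / (5.8 − 1.8) = ln(3.895) / 4 = 1.3596 / 4 = 0.3399 km⁻¹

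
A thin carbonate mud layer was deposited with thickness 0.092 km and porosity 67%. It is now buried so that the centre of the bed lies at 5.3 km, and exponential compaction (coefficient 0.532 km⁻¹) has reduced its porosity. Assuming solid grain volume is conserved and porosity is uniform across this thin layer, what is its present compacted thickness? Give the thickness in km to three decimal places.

0.032 km

Porosity at 5.3 km: n = 0.67·exp(−0.532×5.3) = 0.0400
Solid-volume conservation: h(1−n) = h₀(1−n₀) ⇒ h = h₀·(1−n₀)/(1−n)
h = 0.092 × (1 − 0.67)/(1 − 0.0400) = 0.092 × 0.3437 = 0.0316 km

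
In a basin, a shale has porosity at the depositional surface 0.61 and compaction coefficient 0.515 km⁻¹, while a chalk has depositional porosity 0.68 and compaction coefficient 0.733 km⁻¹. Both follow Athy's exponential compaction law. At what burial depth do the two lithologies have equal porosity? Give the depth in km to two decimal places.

0.50 km

Set n₀ₐ e^(−kₐd) = n₀ᵦ e^(−kᵦd) ⇒ ln(n₀ₐ/n₀ᵦ) = (kₐ − kᵦ)·d
d = ln(0.61/0.68) / (0.515 − 0.733) = -0.1086 / -0.218 = 0.498 km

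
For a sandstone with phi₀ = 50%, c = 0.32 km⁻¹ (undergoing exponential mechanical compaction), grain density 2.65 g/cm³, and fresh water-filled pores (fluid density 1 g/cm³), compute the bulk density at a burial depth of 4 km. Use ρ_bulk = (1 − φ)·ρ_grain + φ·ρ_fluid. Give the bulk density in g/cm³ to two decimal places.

2.42 g/cm³

Porosity at depth: phi = 0.5·exp(−0.32×4) = 0.5×0.2780 = 0.1390
Bulk density: ρ_b = (1−phi)ρ_g + phi·ρ_f = 0.8610×2.65 + 0.1390×1
       = 2.282 + 0.139 = 2.421 g/cm³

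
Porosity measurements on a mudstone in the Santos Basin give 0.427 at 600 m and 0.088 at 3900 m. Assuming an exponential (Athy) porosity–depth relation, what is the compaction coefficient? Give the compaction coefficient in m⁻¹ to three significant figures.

0.000479 m⁻¹

Working in km (1 km = 1000 m; k in km⁻¹ = k in m⁻¹ × 1000):
Athy: phi(d) = phi₀ e^(−kd) ⇒ phi₁/phi₂ = e^{k(d₂−d₁)} ⇒ k = ln(phi₁/phi₂)/(d₂−d₁)
k = ln(0.427/0.088) / (3.9 − 0.6) = ln(4.852) / 3.3 = 1.5794 / 3.3 = 0.4786 km⁻¹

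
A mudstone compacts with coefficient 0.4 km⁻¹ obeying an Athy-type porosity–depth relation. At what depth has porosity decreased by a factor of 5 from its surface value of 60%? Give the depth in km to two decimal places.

4.02 km

n/n₀ = 1/5 ⇒ exp(−c·d) = 1/5 ⇒ d = ln(5) / c
d = 1.6094 / 0.4 = 4.024 km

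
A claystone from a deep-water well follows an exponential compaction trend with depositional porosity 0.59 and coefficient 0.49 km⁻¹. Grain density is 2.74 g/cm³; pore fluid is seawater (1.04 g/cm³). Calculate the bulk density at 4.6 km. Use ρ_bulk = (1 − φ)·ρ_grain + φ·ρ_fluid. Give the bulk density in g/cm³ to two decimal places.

Porosity at depth: n = 0.59·exp(−0.49×4.6) = 0.59×0.1050 = 0.0619
Bulk density: ρ_b = (1−n)ρ_g + n·ρ_f = 0.9381×2.74 + 0.0619×1.04
       = 2.570 + 0.064 = 2.635 g/cm³

2.63 g/cm³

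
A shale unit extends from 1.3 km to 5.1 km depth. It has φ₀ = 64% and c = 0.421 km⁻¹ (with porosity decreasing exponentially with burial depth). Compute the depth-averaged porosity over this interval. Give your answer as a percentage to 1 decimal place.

18.5%

⟨φ⟩ = (1/(z₂−z₁)) ∫ φ₀ e^(−cz) dz = φ₀·(e^(−c·z₁) − e^(−c·z₂)) / (c·(z₂−z₁))
e^(−0.421×1.3) = 0.5785; e^(−0.421×5.1) = 0.1168
⟨φ⟩ = 0.64 × (0.5785 − 0.1168) / (0.421 × 3.8) = 0.64 × 0.2886 = 0.1847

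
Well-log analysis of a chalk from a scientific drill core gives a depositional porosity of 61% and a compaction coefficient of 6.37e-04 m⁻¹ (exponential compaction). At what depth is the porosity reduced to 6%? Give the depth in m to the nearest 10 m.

Working in km (1 km = 1000 m; β in km⁻¹ = β in m⁻¹ × 1000):
Invert Athy's law: z = ln(n₀/n) / β
z = ln(0.61/0.06) / 0.637 = ln(10.17) / 0.637 = 2.3191 / 0.637 = 3.641 km

3640 m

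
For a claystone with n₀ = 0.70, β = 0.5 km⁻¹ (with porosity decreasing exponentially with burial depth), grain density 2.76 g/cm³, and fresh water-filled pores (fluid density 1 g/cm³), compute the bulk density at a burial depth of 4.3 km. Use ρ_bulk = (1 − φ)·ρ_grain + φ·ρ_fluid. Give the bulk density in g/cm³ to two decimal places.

Porosity at depth: n = 0.7·exp(−0.5×4.3) = 0.7×0.1165 = 0.0815
Bulk density: ρ_b = (1−n)ρ_g + n·ρ_f = 0.9185×2.76 + 0.0815×1
       = 2.535 + 0.082 = 2.616 g/cm³

2.62 g/cm³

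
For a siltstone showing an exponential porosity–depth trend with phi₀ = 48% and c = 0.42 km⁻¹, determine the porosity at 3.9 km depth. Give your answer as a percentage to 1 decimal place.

phi = phi₀·exp(−c·Z) = 0.48 × exp(−0.42 × 3.9) = 0.48 × exp(−1.638)
  = 0.48 × 0.1944 = 0.0933

9.3%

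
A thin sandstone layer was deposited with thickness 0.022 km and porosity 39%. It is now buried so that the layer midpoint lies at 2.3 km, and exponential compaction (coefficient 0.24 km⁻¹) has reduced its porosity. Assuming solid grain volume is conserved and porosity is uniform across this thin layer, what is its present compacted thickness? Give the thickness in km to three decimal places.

0.017 km

Porosity at 2.3 km: φ = 0.39·exp(−0.24×2.3) = 0.2246
Solid-volume conservation: h(1−φ) = h₀(1−φ₀) ⇒ h = h₀·(1−φ₀)/(1−φ)
h = 0.022 × (1 − 0.39)/(1 − 0.2246) = 0.022 × 0.7867 = 0.0173 km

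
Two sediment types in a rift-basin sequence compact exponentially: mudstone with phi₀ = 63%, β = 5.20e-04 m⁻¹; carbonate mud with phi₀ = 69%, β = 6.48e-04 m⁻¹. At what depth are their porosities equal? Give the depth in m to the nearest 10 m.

710 m

Working in km (1 km = 1000 m; β in km⁻¹ = β in m⁻¹ × 1000):
Set phi₀ₐ e^(−βₐz) = phi₀ᵦ e^(−βᵦz) ⇒ ln(phi₀ₐ/phi₀ᵦ) = (βₐ − βᵦ)·z
z = ln(0.63/0.69) / (0.52 − 0.648) = -0.0910 / -0.128 = 0.711 km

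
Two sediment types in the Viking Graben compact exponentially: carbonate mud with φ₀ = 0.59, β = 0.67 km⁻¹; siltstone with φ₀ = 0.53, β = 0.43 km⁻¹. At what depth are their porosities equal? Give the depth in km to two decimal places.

0.45 km

Set φ₀ₐ e^(−βₐZ) = φ₀ᵦ e^(−βᵦZ) ⇒ ln(φ₀ₐ/φ₀ᵦ) = (βₐ − βᵦ)·Z
Z = ln(0.59/0.53) / (0.67 − 0.43) = 0.1072 / 0.24 = 0.447 km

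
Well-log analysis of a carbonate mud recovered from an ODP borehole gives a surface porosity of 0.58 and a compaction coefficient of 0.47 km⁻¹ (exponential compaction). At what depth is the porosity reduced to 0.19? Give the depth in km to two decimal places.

Invert Athy's law: Z = ln(n₀/n) / β
Z = ln(0.58/0.19) / 0.47 = ln(3.053) / 0.47 = 1.1160 / 0.47 = 2.374 km

2.37 km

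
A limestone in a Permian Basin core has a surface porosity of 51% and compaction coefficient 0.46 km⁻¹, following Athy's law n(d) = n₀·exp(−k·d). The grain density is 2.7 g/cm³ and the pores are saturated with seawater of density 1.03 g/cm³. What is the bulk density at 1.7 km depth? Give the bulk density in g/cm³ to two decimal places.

Porosity at depth: n = 0.51·exp(−0.46×1.7) = 0.51×0.4575 = 0.2333
Bulk density: ρ_b = (1−n)ρ_g + n·ρ_f = 0.7667×2.7 + 0.2333×1.03
       = 2.070 + 0.240 = 2.310 g/cm³

2.31 g/cm³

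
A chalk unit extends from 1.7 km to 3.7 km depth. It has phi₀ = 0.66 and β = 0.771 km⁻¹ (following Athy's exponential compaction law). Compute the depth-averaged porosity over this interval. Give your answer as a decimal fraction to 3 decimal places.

0.091

⟨phi⟩ = (1/(d₂−d₁)) ∫ phi₀ e^(−βd) dd = phi₀·(e^(−β·d₁) − e^(−β·d₂)) / (β·(d₂−d₁))
e^(−0.771×1.7) = 0.2696; e^(−0.771×3.7) = 0.0577
⟨phi⟩ = 0.66 × (0.2696 − 0.0577) / (0.771 × 2) = 0.66 × 0.1374 = 0.0907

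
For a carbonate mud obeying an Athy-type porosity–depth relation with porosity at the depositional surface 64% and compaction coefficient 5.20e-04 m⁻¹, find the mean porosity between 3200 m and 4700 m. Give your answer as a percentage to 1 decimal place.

8.4%

Working in km (1 km = 1000 m; k in km⁻¹ = k in m⁻¹ × 1000):
⟨n⟩ = (1/(d₂−d₁)) ∫ n₀ e^(−kd) dd = n₀·(e^(−k·d₁) − e^(−k·d₂)) / (k·(d₂−d₁))
e^(−0.52×3.2) = 0.1894; e^(−0.52×4.7) = 0.0868
⟨n⟩ = 0.64 × (0.1894 − 0.0868) / (0.52 × 1.5) = 0.64 × 0.1315 = 0.0842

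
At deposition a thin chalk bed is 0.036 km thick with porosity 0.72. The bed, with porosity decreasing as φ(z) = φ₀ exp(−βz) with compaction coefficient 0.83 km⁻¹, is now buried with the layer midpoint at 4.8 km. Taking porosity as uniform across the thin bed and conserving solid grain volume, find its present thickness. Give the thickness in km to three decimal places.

0.010 km

Porosity at 4.8 km: φ = 0.72·exp(−0.83×4.8) = 0.0134
Solid-volume conservation: h(1−φ) = h₀(1−φ₀) ⇒ h = h₀·(1−φ₀)/(1−φ)
h = 0.036 × (1 − 0.72)/(1 − 0.0134) = 0.036 × 0.2838 = 0.0102 km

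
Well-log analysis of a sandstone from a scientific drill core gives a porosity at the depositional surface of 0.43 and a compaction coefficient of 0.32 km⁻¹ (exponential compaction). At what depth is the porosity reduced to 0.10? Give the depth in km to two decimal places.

Invert Athy's law: d = ln(phi₀/phi) / k
d = ln(0.43/0.1) / 0.32 = ln(4.3) / 0.32 = 1.4586 / 0.32 = 4.558 km

4.56 km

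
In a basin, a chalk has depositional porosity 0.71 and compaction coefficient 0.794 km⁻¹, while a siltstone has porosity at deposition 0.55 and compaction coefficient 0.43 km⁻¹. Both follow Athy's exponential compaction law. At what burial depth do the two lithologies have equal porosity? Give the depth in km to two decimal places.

0.70 km

Set n₀ₐ e^(−kₐd) = n₀ᵦ e^(−kᵦd) ⇒ ln(n₀ₐ/n₀ᵦ) = (kₐ − kᵦ)·d
d = ln(0.71/0.55) / (0.794 − 0.43) = 0.2553 / 0.364 = 0.702 km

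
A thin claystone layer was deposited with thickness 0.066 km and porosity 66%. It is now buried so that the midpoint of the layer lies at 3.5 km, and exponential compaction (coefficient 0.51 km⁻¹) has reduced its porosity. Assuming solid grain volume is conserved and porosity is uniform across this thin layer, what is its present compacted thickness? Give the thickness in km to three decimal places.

0.025 km

Porosity at 3.5 km: phi = 0.66·exp(−0.51×3.5) = 0.1107
Solid-volume conservation: h(1−phi) = h₀(1−phi₀) ⇒ h = h₀·(1−phi₀)/(1−phi)
h = 0.066 × (1 − 0.66)/(1 − 0.1107) = 0.066 × 0.3823 = 0.0252 km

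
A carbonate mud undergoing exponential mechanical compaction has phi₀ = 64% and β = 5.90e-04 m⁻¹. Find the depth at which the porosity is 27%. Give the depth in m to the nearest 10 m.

Working in km (1 km = 1000 m; β in km⁻¹ = β in m⁻¹ × 1000):
Invert Athy's law: Z = ln(phi₀/phi) / β
Z = ln(0.64/0.27) / 0.59 = ln(2.37) / 0.59 = 0.8630 / 0.59 = 1.463 km

1460 m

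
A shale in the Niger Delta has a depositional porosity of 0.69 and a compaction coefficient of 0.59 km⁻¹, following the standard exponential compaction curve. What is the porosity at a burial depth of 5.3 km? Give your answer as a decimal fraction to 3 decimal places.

phi = phi₀·exp(−k·Z) = 0.69 × exp(−0.59 × 5.3) = 0.69 × exp(−3.127)
  = 0.69 × 0.0438 = 0.0303

0.030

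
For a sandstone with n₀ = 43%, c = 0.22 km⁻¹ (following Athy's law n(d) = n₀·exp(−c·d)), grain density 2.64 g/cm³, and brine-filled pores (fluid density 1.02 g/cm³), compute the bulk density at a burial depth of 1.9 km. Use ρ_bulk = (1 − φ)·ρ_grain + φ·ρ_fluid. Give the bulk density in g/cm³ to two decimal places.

2.18 g/cm³

Porosity at depth: n = 0.43·exp(−0.22×1.9) = 0.43×0.6584 = 0.2831
Bulk density: ρ_b = (1−n)ρ_g + n·ρ_f = 0.7169×2.64 + 0.2831×1.02
       = 1.893 + 0.289 = 2.181 g/cm³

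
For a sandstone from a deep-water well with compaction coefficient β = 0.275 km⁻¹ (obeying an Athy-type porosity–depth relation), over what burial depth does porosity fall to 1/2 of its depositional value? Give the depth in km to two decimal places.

phi/phi₀ = 1/2 ⇒ exp(−β·d) = 1/2 ⇒ d = ln(2) / β
d = 0.6931 / 0.275 = 2.521 km

2.52 km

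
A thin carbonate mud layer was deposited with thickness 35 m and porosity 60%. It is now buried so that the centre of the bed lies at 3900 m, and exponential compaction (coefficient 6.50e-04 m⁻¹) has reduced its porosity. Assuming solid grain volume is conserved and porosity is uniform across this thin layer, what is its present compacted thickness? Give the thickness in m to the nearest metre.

15 m

Working in km (1 km = 1000 m; k in km⁻¹ = k in m⁻¹ × 1000):
Porosity at 3.9 km: phi = 0.6·exp(−0.65×3.9) = 0.0476
Solid-volume conservation: h(1−phi) = h₀(1−phi₀) ⇒ h = h₀·(1−phi₀)/(1−phi)
h = 0.035 × (1 − 0.6)/(1 − 0.0476) = 0.035 × 0.4200 = 0.0147 km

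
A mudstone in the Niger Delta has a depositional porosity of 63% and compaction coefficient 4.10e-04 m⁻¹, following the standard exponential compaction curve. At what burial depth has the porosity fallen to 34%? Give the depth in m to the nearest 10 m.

Working in km (1 km = 1000 m; k in km⁻¹ = k in m⁻¹ × 1000):
Invert Athy's law: z = ln(φ₀/φ) / k
z = ln(0.63/0.34) / 0.41 = ln(1.853) / 0.41 = 0.6168 / 0.41 = 1.504 km

1500 m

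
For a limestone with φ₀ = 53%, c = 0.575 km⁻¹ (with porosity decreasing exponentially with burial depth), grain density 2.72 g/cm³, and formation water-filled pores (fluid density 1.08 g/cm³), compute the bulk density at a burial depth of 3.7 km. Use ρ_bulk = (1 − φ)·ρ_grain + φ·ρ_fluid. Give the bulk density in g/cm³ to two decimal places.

2.62 g/cm³

Porosity at depth: φ = 0.53·exp(−0.575×3.7) = 0.53×0.1191 = 0.0631
Bulk density: ρ_b = (1−φ)ρ_g + φ·ρ_f = 0.9369×2.72 + 0.0631×1.08
       = 2.548 + 0.068 = 2.616 g/cm³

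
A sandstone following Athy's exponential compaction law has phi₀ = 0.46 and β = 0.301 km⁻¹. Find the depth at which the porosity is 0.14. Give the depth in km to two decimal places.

3.95 km

Invert Athy's law: Z = ln(phi₀/phi) / β
Z = ln(0.46/0.14) / 0.301 = ln(3.286) / 0.301 = 1.1896 / 0.301 = 3.952 km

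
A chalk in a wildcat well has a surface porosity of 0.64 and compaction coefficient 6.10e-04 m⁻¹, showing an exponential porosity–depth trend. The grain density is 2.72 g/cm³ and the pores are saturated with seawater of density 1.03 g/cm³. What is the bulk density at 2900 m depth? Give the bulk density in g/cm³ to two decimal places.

Working in km (1 km = 1000 m; c in km⁻¹ = c in m⁻¹ × 1000):
Porosity at depth: n = 0.64·exp(−0.61×2.9) = 0.64×0.1705 = 0.1091
Bulk density: ρ_b = (1−n)ρ_g + n·ρ_f = 0.8909×2.72 + 0.1091×1.03
       = 2.423 + 0.112 = 2.536 g/cm³

2.54 g/cm³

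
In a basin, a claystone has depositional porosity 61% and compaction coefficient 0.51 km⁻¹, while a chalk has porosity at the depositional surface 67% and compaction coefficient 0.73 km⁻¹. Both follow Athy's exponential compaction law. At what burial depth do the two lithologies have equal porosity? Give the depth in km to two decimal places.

Set n₀ₐ e^(−cₐZ) = n₀ᵦ e^(−cᵦZ) ⇒ ln(n₀ₐ/n₀ᵦ) = (cₐ − cᵦ)·Z
Z = ln(0.61/0.67) / (0.51 − 0.73) = -0.0938 / -0.22 = 0.426 km

0.43 km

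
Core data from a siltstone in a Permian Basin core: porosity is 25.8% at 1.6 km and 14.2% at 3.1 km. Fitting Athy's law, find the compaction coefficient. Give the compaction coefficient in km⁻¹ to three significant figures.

0.398 km⁻¹

Athy: φ(z) = φ₀ e^(−kz) ⇒ φ₁/φ₂ = e^{k(z₂−z₁)} ⇒ k = ln(φ₁/φ₂)/(z₂−z₁)
k = ln(0.258/0.142) / (3.1 − 1.6) = ln(1.817) / 1.5 = 0.5971 / 1.5 = 0.3981 km⁻¹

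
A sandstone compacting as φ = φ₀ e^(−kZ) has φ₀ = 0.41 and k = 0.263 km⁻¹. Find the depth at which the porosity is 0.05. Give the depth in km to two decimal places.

8.00 km

Invert Athy's law: Z = ln(φ₀/φ) / k
Z = ln(0.41/0.05) / 0.263 = ln(8.2) / 0.263 = 2.1041 / 0.263 = 8.001 km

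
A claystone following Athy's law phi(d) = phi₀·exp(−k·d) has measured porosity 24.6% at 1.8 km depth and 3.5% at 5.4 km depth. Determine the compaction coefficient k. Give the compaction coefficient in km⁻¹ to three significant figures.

0.542 km⁻¹

Athy: phi(d) = phi₀ e^(−kd) ⇒ phi₁/phi₂ = e^{k(d₂−d₁)} ⇒ k = ln(phi₁/phi₂)/(d₂−d₁)
k = ln(0.246/0.035) / (5.4 − 1.8) = ln(7.029) / 3.6 = 1.9500 / 3.6 = 0.5417 km⁻¹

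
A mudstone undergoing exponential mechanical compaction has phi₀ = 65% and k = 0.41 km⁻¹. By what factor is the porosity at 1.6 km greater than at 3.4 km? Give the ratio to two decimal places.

phi(d₁)/phi(d₂) = e^(−k·d₁)/e^(−k·d₂) = e^{k(d₂−d₁)}
= exp(0.41 × 1.8) = exp(0.738) = 2.0917

2.09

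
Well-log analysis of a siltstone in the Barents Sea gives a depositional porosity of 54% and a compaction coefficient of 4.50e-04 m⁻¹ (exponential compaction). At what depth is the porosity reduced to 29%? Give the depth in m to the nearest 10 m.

1380 m

Working in km (1 km = 1000 m; k in km⁻¹ = k in m⁻¹ × 1000):
Invert Athy's law: z = ln(n₀/n) / k
z = ln(0.54/0.29) / 0.45 = ln(1.862) / 0.45 = 0.6217 / 0.45 = 1.382 km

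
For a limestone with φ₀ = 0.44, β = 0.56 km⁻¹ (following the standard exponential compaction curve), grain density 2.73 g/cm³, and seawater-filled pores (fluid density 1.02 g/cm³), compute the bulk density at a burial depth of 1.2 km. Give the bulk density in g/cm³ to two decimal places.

Porosity at depth: φ = 0.44·exp(−0.56×1.2) = 0.44×0.5107 = 0.2247
Bulk density: ρ_b = (1−φ)ρ_g + φ·ρ_f = 0.7753×2.73 + 0.2247×1.02
       = 2.117 + 0.229 = 2.346 g/cm³

2.35 g/cm³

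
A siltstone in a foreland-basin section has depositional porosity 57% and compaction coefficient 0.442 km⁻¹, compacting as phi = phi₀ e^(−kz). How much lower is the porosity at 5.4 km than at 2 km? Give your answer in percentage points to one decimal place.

phi(2) = 0.57·e^(−0.442×2) = 0.2355
phi(5.4) = 0.57·e^(−0.442×5.4) = 0.0524
Δphi = 0.2355 − 0.0524 = 0.1831

18.3 percentage points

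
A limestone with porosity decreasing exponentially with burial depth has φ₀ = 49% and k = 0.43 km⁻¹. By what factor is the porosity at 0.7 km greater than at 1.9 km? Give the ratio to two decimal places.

φ(d₁)/φ(d₂) = e^(−k·d₁)/e^(−k·d₂) = e^{k(d₂−d₁)}
= exp(0.43 × 1.2) = exp(0.516) = 1.6753

1.68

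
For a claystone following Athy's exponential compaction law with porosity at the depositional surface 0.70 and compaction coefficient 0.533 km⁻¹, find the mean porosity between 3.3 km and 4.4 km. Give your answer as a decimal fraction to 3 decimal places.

⟨φ⟩ = (1/(d₂−d₁)) ∫ φ₀ e^(−βd) dd = φ₀·(e^(−β·d₁) − e^(−β·d₂)) / (β·(d₂−d₁))
e^(−0.533×3.3) = 0.1722; e^(−0.533×4.4) = 0.0958
⟨φ⟩ = 0.7 × (0.1722 − 0.0958) / (0.533 × 1.1) = 0.7 × 0.1303 = 0.0912

0.091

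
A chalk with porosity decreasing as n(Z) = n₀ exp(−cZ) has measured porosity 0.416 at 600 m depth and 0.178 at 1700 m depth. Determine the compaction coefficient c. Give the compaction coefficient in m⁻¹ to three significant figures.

Working in km (1 km = 1000 m; c in km⁻¹ = c in m⁻¹ × 1000):
Athy: n(Z) = n₀ e^(−cZ) ⇒ n₁/n₂ = e^{c(Z₂−Z₁)} ⇒ c = ln(n₁/n₂)/(Z₂−Z₁)
c = ln(0.416/0.178) / (1.7 − 0.6) = ln(2.337) / 1.1 = 0.8489 / 1.1 = 0.7717 km⁻¹

0.000772 m⁻¹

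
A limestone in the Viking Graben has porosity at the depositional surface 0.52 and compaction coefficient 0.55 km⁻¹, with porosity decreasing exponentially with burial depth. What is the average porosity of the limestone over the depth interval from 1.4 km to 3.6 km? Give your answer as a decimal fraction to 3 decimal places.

⟨n⟩ = (1/(d₂−d₁)) ∫ n₀ e^(−kd) dd = n₀·(e^(−k·d₁) − e^(−k·d₂)) / (k·(d₂−d₁))
e^(−0.55×1.4) = 0.4630; e^(−0.55×3.6) = 0.1381
⟨n⟩ = 0.52 × (0.4630 − 0.1381) / (0.55 × 2.2) = 0.52 × 0.2685 = 0.1396

0.140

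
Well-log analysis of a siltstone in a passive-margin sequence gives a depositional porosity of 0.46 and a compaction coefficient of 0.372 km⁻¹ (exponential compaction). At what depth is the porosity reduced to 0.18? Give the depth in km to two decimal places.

2.52 km

Invert Athy's law: Z = ln(phi₀/phi) / c
Z = ln(0.46/0.18) / 0.372 = ln(2.556) / 0.372 = 0.9383 / 0.372 = 2.522 km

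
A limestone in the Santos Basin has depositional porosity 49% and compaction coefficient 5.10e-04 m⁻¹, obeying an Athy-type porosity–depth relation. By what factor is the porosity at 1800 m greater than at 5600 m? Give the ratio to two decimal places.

6.94

Working in km (1 km = 1000 m; c in km⁻¹ = c in m⁻¹ × 1000):
φ(z₁)/φ(z₂) = e^(−c·z₁)/e^(−c·z₂) = e^{c(z₂−z₁)}
= exp(0.51 × 3.8) = exp(1.938) = 6.9448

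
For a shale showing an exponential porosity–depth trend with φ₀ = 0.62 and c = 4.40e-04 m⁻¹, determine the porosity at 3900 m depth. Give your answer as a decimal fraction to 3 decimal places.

Working in km (1 km = 1000 m; c in km⁻¹ = c in m⁻¹ × 1000):
φ = φ₀·exp(−c·z) = 0.62 × exp(−0.44 × 3.9) = 0.62 × exp(−1.716)
  = 0.62 × 0.1798 = 0.1115

0.111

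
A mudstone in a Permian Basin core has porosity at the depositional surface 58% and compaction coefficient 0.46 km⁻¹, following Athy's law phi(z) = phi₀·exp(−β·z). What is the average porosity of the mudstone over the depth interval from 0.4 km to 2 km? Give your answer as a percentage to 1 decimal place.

⟨phi⟩ = (1/(z₂−z₁)) ∫ phi₀ e^(−βz) dz = phi₀·(e^(−β·z₁) − e^(−β·z₂)) / (β·(z₂−z₁))
e^(−0.46×0.4) = 0.8319; e^(−0.46×2) = 0.3985
⟨phi⟩ = 0.58 × (0.8319 − 0.3985) / (0.46 × 1.6) = 0.58 × 0.5889 = 0.3416

34.2%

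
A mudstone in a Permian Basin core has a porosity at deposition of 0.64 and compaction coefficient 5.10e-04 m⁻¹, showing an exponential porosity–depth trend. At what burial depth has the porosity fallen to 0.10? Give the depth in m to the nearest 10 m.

3640 m

Working in km (1 km = 1000 m; c in km⁻¹ = c in m⁻¹ × 1000):
Invert Athy's law: Z = ln(phi₀/phi) / c
Z = ln(0.64/0.1) / 0.51 = ln(6.4) / 0.51 = 1.8563 / 0.51 = 3.640 km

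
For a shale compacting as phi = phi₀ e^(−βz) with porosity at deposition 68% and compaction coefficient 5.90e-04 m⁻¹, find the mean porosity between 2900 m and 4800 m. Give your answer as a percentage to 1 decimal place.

7.4%

Working in km (1 km = 1000 m; β in km⁻¹ = β in m⁻¹ × 1000):
⟨phi⟩ = (1/(z₂−z₁)) ∫ phi₀ e^(−βz) dz = phi₀·(e^(−β·z₁) − e^(−β·z₂)) / (β·(z₂−z₁))
e^(−0.59×2.9) = 0.1807; e^(−0.59×4.8) = 0.0589
⟨phi⟩ = 0.68 × (0.1807 − 0.0589) / (0.59 × 1.9) = 0.68 × 0.1086 = 0.0739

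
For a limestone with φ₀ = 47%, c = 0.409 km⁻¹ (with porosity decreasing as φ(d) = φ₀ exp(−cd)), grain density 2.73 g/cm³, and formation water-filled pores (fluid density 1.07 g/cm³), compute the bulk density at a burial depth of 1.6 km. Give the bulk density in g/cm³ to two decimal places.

Porosity at depth: φ = 0.47·exp(−0.409×1.6) = 0.47×0.5198 = 0.2443
Bulk density: ρ_b = (1−φ)ρ_g + φ·ρ_f = 0.7557×2.73 + 0.2443×1.07
       = 2.063 + 0.261 = 2.324 g/cm³

2.32 g/cm³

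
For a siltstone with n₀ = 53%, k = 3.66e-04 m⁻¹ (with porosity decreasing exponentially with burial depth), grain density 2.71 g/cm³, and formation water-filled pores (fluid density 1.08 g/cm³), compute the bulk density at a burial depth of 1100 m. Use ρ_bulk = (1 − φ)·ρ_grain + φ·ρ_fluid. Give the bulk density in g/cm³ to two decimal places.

Working in km (1 km = 1000 m; k in km⁻¹ = k in m⁻¹ × 1000):
Porosity at depth: n = 0.53·exp(−0.366×1.1) = 0.53×0.6686 = 0.3543
Bulk density: ρ_b = (1−n)ρ_g + n·ρ_f = 0.6457×2.71 + 0.3543×1.08
       = 1.750 + 0.383 = 2.132 g/cm³

2.13 g/cm³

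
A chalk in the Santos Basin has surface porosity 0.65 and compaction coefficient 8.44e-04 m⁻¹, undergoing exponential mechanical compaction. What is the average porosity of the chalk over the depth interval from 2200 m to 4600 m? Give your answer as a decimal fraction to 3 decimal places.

0.044

Working in km (1 km = 1000 m; c in km⁻¹ = c in m⁻¹ × 1000):
⟨phi⟩ = (1/(Z₂−Z₁)) ∫ phi₀ e^(−cZ) dZ = phi₀·(e^(−c·Z₁) − e^(−c·Z₂)) / (c·(Z₂−Z₁))
e^(−0.844×2.2) = 0.1562; e^(−0.844×4.6) = 0.0206
⟨phi⟩ = 0.65 × (0.1562 − 0.0206) / (0.844 × 2.4) = 0.65 × 0.0669 = 0.0435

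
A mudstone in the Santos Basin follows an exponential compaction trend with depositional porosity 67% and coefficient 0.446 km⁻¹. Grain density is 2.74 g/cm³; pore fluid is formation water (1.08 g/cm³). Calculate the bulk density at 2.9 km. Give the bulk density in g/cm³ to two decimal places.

Porosity at depth: n = 0.67·exp(−0.446×2.9) = 0.67×0.2743 = 0.1838
Bulk density: ρ_b = (1−n)ρ_g + n·ρ_f = 0.8162×2.74 + 0.1838×1.08
       = 2.236 + 0.199 = 2.435 g/cm³

2.43 g/cm³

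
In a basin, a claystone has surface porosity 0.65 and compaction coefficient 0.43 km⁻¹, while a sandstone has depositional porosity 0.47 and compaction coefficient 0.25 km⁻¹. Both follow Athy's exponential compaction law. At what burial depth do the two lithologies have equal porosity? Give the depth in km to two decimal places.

1.80 km

Set phi₀ₐ e^(−kₐz) = phi₀ᵦ e^(−kᵦz) ⇒ ln(phi₀ₐ/phi₀ᵦ) = (kₐ − kᵦ)·z
z = ln(0.65/0.47) / (0.43 − 0.25) = 0.3242 / 0.18 = 1.801 km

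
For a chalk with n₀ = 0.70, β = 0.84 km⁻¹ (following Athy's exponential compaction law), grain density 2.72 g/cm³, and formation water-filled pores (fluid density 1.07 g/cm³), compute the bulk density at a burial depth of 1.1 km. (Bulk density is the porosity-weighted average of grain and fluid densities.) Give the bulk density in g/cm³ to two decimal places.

Porosity at depth: n = 0.7·exp(−0.84×1.1) = 0.7×0.3969 = 0.2778
Bulk density: ρ_b = (1−n)ρ_g + n·ρ_f = 0.7222×2.72 + 0.2778×1.07
       = 1.964 + 0.297 = 2.262 g/cm³

2.26 g/cm³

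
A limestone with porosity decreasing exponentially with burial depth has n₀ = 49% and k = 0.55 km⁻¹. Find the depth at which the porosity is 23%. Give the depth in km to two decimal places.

1.38 km

Invert Athy's law: d = ln(n₀/n) / k
d = ln(0.49/0.23) / 0.55 = ln(2.13) / 0.55 = 0.7563 / 0.55 = 1.375 km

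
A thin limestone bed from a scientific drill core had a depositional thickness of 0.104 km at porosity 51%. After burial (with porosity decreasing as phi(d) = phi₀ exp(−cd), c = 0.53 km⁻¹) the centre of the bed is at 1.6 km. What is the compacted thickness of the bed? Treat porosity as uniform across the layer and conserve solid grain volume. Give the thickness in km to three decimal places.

0.065 km

Porosity at 1.6 km: phi = 0.51·exp(−0.53×1.6) = 0.2184
Solid-volume conservation: h(1−phi) = h₀(1−phi₀) ⇒ h = h₀·(1−phi₀)/(1−phi)
h = 0.104 × (1 − 0.51)/(1 − 0.2184) = 0.104 × 0.6269 = 0.0652 km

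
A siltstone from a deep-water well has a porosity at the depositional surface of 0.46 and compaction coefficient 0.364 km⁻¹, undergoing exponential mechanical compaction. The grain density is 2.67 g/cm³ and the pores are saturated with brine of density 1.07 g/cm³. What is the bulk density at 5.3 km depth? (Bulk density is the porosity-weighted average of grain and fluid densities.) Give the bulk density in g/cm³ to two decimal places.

2.56 g/cm³

Porosity at depth: phi = 0.46·exp(−0.364×5.3) = 0.46×0.1453 = 0.0668
Bulk density: ρ_b = (1−phi)ρ_g + phi·ρ_f = 0.9332×2.67 + 0.0668×1.07
       = 2.492 + 0.071 = 2.563 g/cm³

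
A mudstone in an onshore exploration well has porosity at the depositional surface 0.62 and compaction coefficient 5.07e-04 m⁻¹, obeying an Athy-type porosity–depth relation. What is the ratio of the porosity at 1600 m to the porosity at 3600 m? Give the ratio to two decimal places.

Working in km (1 km = 1000 m; c in km⁻¹ = c in m⁻¹ × 1000):
phi(z₁)/phi(z₂) = e^(−c·z₁)/e^(−c·z₂) = e^{c(z₂−z₁)}
= exp(0.507 × 2) = exp(1.014) = 2.7566

2.76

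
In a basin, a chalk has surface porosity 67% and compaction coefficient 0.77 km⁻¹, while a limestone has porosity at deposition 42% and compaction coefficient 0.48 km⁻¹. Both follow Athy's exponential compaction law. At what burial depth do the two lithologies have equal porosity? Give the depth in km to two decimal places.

1.61 km

Set n₀ₐ e^(−βₐd) = n₀ᵦ e^(−βᵦd) ⇒ ln(n₀ₐ/n₀ᵦ) = (βₐ − βᵦ)·d
d = ln(0.67/0.42) / (0.77 − 0.48) = 0.4670 / 0.29 = 1.610 km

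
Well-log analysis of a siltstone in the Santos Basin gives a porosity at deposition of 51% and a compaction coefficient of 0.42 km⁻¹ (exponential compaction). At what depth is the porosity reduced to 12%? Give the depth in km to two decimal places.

3.45 km

Invert Athy's law: d = ln(phi₀/phi) / c
d = ln(0.51/0.12) / 0.42 = ln(4.25) / 0.42 = 1.4469 / 0.42 = 3.445 km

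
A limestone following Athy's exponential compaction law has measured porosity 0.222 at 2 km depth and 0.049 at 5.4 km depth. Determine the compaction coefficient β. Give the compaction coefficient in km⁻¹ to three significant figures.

Athy: n(z) = n₀ e^(−βz) ⇒ n₁/n₂ = e^{β(z₂−z₁)} ⇒ β = ln(n₁/n₂)/(z₂−z₁)
β = ln(0.222/0.049) / (5.4 − 2) = ln(4.531) / 3.4 = 1.5109 / 3.4 = 0.4444 km⁻¹

0.444 km⁻¹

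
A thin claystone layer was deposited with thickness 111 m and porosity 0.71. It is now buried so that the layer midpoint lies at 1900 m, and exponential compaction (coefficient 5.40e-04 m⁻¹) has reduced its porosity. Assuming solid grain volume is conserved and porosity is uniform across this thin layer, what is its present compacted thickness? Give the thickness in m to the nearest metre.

43 m

Working in km (1 km = 1000 m; β in km⁻¹ = β in m⁻¹ × 1000):
Porosity at 1.9 km: phi = 0.71·exp(−0.54×1.9) = 0.2545
Solid-volume conservation: h(1−phi) = h₀(1−phi₀) ⇒ h = h₀·(1−phi₀)/(1−phi)
h = 0.111 × (1 − 0.71)/(1 − 0.2545) = 0.111 × 0.3890 = 0.0432 km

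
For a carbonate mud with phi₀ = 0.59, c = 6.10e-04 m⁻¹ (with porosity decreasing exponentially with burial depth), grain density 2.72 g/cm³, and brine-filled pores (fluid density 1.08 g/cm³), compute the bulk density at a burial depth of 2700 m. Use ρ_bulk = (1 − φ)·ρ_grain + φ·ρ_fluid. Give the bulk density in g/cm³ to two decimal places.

Working in km (1 km = 1000 m; c in km⁻¹ = c in m⁻¹ × 1000):
Porosity at depth: phi = 0.59·exp(−0.61×2.7) = 0.59×0.1926 = 0.1136
Bulk density: ρ_b = (1−phi)ρ_g + phi·ρ_f = 0.8864×2.72 + 0.1136×1.08
       = 2.411 + 0.123 = 2.534 g/cm³

2.53 g/cm³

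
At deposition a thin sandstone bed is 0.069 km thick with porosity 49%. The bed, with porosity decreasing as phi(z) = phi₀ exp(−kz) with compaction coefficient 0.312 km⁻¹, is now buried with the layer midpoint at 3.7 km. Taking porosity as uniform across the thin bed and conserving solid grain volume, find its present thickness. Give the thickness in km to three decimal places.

0.042 km

Porosity at 3.7 km: phi = 0.49·exp(−0.312×3.7) = 0.1545
Solid-volume conservation: h(1−phi) = h₀(1−phi₀) ⇒ h = h₀·(1−phi₀)/(1−phi)
h = 0.069 × (1 − 0.49)/(1 − 0.1545) = 0.069 × 0.6032 = 0.0416 km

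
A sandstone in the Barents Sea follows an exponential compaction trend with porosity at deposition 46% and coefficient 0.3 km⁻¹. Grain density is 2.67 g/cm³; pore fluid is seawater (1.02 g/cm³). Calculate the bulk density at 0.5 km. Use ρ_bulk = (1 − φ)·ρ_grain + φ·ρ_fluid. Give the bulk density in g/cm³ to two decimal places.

2.02 g/cm³

Porosity at depth: φ = 0.46·exp(−0.3×0.5) = 0.46×0.8607 = 0.3959
Bulk density: ρ_b = (1−φ)ρ_g + φ·ρ_f = 0.6041×2.67 + 0.3959×1.02
       = 1.613 + 0.404 = 2.017 g/cm³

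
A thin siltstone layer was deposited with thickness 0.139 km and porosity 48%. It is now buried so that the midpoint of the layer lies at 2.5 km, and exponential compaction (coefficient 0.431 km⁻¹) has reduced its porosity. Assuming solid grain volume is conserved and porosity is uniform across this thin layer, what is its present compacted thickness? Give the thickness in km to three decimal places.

Porosity at 2.5 km: phi = 0.48·exp(−0.431×2.5) = 0.1634
Solid-volume conservation: h(1−phi) = h₀(1−phi₀) ⇒ h = h₀·(1−phi₀)/(1−phi)
h = 0.139 × (1 − 0.48)/(1 − 0.1634) = 0.139 × 0.6216 = 0.0864 km

0.086 km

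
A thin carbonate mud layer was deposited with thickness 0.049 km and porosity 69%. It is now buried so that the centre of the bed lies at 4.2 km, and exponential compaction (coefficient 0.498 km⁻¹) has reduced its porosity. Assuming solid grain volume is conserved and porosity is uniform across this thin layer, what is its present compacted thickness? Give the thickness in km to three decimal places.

Porosity at 4.2 km: n = 0.69·exp(−0.498×4.2) = 0.0852
Solid-volume conservation: h(1−n) = h₀(1−n₀) ⇒ h = h₀·(1−n₀)/(1−n)
h = 0.049 × (1 − 0.69)/(1 − 0.0852) = 0.049 × 0.3389 = 0.0166 km

0.017 km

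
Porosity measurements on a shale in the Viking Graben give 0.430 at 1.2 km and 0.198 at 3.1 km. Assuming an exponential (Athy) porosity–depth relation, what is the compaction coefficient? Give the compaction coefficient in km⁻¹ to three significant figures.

0.408 km⁻¹

Athy: phi(d) = phi₀ e^(−kd) ⇒ phi₁/phi₂ = e^{k(d₂−d₁)} ⇒ k = ln(phi₁/phi₂)/(d₂−d₁)
k = ln(0.43/0.198) / (3.1 − 1.2) = ln(2.172) / 1.9 = 0.7755 / 1.9 = 0.4082 km⁻¹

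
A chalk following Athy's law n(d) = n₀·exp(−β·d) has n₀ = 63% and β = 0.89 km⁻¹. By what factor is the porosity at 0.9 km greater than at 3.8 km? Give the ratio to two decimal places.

13.21

n(d₁)/n(d₂) = e^(−β·d₁)/e^(−β·d₂) = e^{β(d₂−d₁)}
= exp(0.89 × 2.9) = exp(2.581) = 13.2103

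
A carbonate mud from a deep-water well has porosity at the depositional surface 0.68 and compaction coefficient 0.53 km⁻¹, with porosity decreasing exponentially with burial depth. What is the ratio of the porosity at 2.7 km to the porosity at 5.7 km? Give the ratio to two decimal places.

φ(z₁)/φ(z₂) = e^(−β·z₁)/e^(−β·z₂) = e^{β(z₂−z₁)}
= exp(0.53 × 3) = exp(1.59) = 4.9037

4.90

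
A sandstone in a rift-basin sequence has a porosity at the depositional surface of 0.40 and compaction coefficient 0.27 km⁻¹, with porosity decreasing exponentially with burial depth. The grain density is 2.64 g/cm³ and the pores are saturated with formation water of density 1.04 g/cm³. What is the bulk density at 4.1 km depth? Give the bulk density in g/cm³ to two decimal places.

Porosity at depth: n = 0.4·exp(−0.27×4.1) = 0.4×0.3305 = 0.1322
Bulk density: ρ_b = (1−n)ρ_g + n·ρ_f = 0.8678×2.64 + 0.1322×1.04
       = 2.291 + 0.138 = 2.428 g/cm³

2.43 g/cm³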